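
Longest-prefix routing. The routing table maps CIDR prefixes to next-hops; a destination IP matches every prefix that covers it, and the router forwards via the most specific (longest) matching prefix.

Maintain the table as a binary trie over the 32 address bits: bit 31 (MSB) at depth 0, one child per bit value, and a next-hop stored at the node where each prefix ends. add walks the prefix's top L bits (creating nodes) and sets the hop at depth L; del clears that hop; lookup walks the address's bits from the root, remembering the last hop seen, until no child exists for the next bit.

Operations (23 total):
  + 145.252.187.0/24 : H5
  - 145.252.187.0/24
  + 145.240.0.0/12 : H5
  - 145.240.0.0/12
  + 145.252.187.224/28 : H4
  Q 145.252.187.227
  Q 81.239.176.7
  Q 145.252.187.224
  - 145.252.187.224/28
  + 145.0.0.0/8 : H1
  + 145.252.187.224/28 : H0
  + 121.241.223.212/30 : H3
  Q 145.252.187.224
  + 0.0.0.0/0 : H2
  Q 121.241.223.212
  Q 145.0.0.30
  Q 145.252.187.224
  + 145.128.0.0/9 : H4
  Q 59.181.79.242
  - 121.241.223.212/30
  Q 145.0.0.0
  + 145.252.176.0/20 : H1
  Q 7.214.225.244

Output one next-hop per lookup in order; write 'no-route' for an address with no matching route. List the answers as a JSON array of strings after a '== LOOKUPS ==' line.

Trace:
  + 145.252.187.0/24 (H5) depth=24
  del 145.252.187.0/24 (clear depth 24)
  + 145.240.0.0/12 (H5) depth=12
  del 145.240.0.0/12 (clear depth 12)
  + 145.252.187.224/28 (H4) depth=28
  ? 145.252.187.227  path d0:-→d1:-→d2:-→d3:-→d4:-→d5:-→d6:-→d7:-→d8:-→d9:-→d10:-→d11:-→d12:-→d13:-→d14:-→d15:-→d16:-→d17:-→d18:-→d19:-→d20:-→d21:-→d22:-→d23:-→d24:-→d25:-→d26:-→d27:-→d28:H4  best=H4
  ? 81.239.176.7  path d0:-  best=no-route
  ? 145.252.187.224  path d0:-→d1:-→d2:-→d3:-→d4:-→d5:-→d6:-→d7:-→d8:-→d9:-→d10:-→d11:-→d12:-→d13:-→d14:-→d15:-→d16:-→d17:-→d18:-→d19:-→d20:-→d21:-→d22:-→d23:-→d24:-→d25:-→d26:-→d27:-→d28:H4  best=H4
  del 145.252.187.224/28 (clear depth 28)
  + 145.0.0.0/8 (H1) depth=8
  + 145.252.187.224/28 (H0) depth=28
  + 121.241.223.212/30 (H3) depth=30
  ? 145.252.187.224  path d0:-→d1:-→d2:-→d3:-→d4:-→d5:-→d6:-→d7:-→d8:H1→d9:-→d10:-→d11:-→d12:-→d13:-→d14:-→d15:-→d16:-→d17:-→d18:-→d19:-→d20:-→d21:-→d22:-→d23:-→d24:-→d25:-→d26:-→d27:-→d28:H0  best=H0
  + 0.0.0.0/0 (H2) depth=0
  ? 121.241.223.212  path d0:H2→d1:-→d2:-→d3:-→d4:-→d5:-→d6:-→d7:-→d8:-→d9:-→d10:-→d11:-→d12:-→d13:-→d14:-→d15:-→d16:-→d17:-→d18:-→d19:-→d20:-→d21:-→d22:-→d23:-→d24:-→d25:-→d26:-→d27:-→d28:-→d29:-→d30:H3  best=H3
  ? 145.0.0.30  path d0:H2→d1:-→d2:-→d3:-→d4:-→d5:-→d6:-→d7:-→d8:H1  best=H1
  ? 145.252.187.224  path d0:H2→d1:-→d2:-→d3:-→d4:-→d5:-→d6:-→d7:-→d8:H1→d9:-→d10:-→d11:-→d12:-→d13:-→d14:-→d15:-→d16:-→d17:-→d18:-→d19:-→d20:-→d21:-→d22:-→d23:-→d24:-→d25:-→d26:-→d27:-→d28:H0  best=H0
  + 145.128.0.0/9 (H4) depth=9
  ? 59.181.79.242  path d0:H2→d1:-  best=H2
  del 121.241.223.212/30 (clear depth 30)
  ? 145.0.0.0  path d0:H2→d1:-→d2:-→d3:-→d4:-→d5:-→d6:-→d7:-→d8:H1  best=H1
  + 145.252.176.0/20 (H1) depth=20
  ? 7.214.225.244  path d0:H2→d1:-  best=H2

== LOOKUPS ==
["H4","no-route","H4","H0","H3","H1","H0","H2","H1","H2"]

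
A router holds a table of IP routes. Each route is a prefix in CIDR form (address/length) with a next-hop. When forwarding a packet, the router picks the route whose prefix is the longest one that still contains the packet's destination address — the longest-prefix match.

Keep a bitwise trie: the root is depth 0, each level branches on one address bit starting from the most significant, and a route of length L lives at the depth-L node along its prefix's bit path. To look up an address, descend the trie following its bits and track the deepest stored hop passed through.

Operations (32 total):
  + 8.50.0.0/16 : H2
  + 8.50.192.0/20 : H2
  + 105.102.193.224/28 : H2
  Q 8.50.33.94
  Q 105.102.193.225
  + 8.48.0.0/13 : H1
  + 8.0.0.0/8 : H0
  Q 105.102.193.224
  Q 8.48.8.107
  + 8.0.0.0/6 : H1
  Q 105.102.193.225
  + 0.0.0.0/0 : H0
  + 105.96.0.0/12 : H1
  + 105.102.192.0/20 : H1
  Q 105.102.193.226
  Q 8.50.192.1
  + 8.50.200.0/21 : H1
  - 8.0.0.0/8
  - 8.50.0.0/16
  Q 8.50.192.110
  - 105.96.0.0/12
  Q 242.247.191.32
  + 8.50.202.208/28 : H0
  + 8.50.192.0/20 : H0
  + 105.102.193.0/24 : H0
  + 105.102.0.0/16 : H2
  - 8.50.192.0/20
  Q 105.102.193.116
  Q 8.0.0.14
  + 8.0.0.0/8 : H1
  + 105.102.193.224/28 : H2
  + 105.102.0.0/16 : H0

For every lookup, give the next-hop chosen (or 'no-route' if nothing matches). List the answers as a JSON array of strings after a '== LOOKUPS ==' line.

Process each operation:
  add 8.50.0.0/16 -> H2 at depth 16
  add 8.50.192.0/20 -> H2 at depth 20
  add 105.102.193.224/28 -> H2 at depth 28
  Q 8.50.33.94: descend 0000100000110010 ; hops seen [H2] ; pick H2
  Q 105.102.193.225: descend 0110100101100110110000011110 ; hops seen [H2] ; pick H2
  add 8.48.0.0/13 -> H1 at depth 13
  add 8.0.0.0/8 -> H0 at depth 8
  Q 105.102.193.224: descend 0110100101100110110000011110 ; hops seen [H2] ; pick H2
  Q 8.48.8.107: descend 00001000001100 ; hops seen [H0,H1] ; pick H1
  add 8.0.0.0/6 -> H1 at depth 6
  Q 105.102.193.225: descend 0110100101100110110000011110 ; hops seen [H2] ; pick H2
  add 0.0.0.0/0 -> H0 at depth 0
  add 105.96.0.0/12 -> H1 at depth 12
  add 105.102.192.0/20 -> H1 at depth 20
  Q 105.102.193.226: descend 0110100101100110110000011110 ; hops seen [H0,H1,H1,H2] ; pick H2
  Q 8.50.192.1: descend 00001000001100101100 ; hops seen [H0,H1,H0,H1,H2,H2] ; pick H2
  add 8.50.200.0/21 -> H1 at depth 21
  del 8.0.0.0/8 (clear depth 8)
  del 8.50.0.0/16 (clear depth 16)
  Q 8.50.192.110: descend 00001000001100101100 ; hops seen [H0,H1,H1,H2] ; pick H2
  del 105.96.0.0/12 (clear depth 12)
  Q 242.247.191.32: descend ε ; hops seen [H0] ; pick H0
  add 8.50.202.208/28 -> H0 at depth 28
  add 8.50.192.0/20 -> H0 at depth 20
  add 105.102.193.0/24 -> H0 at depth 24
  add 105.102.0.0/16 -> H2 at depth 16
  del 8.50.192.0/20 (clear depth 20)
  Q 105.102.193.116: descend 011010010110011011000001 ; hops seen [H0,H2,H1,H0] ; pick H0
  Q 8.0.0.14: descend 0000100000 ; hops seen [H0,H1] ; pick H1
  add 8.0.0.0/8 -> H1 at depth 8
  add 105.102.193.224/28 -> H2 at depth 28
  add 105.102.0.0/16 -> H0 at depth 16

== LOOKUPS ==
["H2","H2","H2","H1","H2","H2","H2","H2","H0","H0","H1"]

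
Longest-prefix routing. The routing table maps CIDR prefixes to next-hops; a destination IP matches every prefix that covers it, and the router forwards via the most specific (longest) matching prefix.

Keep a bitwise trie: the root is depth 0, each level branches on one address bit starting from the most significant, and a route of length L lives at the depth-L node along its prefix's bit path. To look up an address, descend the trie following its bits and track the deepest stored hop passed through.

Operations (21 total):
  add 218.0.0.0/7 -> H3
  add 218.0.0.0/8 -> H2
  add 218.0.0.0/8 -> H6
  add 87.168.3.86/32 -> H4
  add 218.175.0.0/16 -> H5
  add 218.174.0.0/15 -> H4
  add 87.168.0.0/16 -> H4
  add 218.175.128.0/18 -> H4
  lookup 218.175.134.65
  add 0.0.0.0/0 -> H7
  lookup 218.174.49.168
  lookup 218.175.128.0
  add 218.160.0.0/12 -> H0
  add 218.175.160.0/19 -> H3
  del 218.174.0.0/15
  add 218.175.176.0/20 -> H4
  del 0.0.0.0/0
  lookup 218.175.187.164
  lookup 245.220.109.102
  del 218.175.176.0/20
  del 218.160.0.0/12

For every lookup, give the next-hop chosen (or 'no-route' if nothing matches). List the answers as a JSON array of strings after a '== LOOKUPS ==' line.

Process each operation:
  add 218.0.0.0/7 -> H3 at depth 7
  add 218.0.0.0/8 -> H2 at depth 8
  add 218.0.0.0/8 -> H6 at depth 8
  add 87.168.3.86/32 -> H4 at depth 32
  add 218.175.0.0/16 -> H5 at depth 16
  add 218.174.0.0/15 -> H4 at depth 15
  add 87.168.0.0/16 -> H4 at depth 16
  add 218.175.128.0/18 -> H4 at depth 18
  Q 218.175.134.65: descend 110110101010111110 ; hops seen [H3,H6,H4,H5,H4] ; pick H4
  add 0.0.0.0/0 -> H7 at depth 0
  Q 218.174.49.168: descend 110110101010111 ; hops seen [H7,H3,H6,H4] ; pick H4
  Q 218.175.128.0: descend 110110101010111110 ; hops seen [H7,H3,H6,H4,H5,H4] ; pick H4
  add 218.160.0.0/12 -> H0 at depth 12
  add 218.175.160.0/19 -> H3 at depth 19
  - 218.174.0.0/15 clear@15
  add 218.175.176.0/20 -> H4 at depth 20
  - 0.0.0.0/0 clear@0
  Q 218.175.187.164: descend 11011010101011111011 ; hops seen [H3,H6,H0,H5,H4,H3,H4] ; pick H4
  Q 245.220.109.102: descend 11 ; hops seen [∅] ; pick no-route
  - 218.175.176.0/20 clear@20
  - 218.160.0.0/12 clear@12

== LOOKUPS ==
["H4","H4","H4","H4","no-route"]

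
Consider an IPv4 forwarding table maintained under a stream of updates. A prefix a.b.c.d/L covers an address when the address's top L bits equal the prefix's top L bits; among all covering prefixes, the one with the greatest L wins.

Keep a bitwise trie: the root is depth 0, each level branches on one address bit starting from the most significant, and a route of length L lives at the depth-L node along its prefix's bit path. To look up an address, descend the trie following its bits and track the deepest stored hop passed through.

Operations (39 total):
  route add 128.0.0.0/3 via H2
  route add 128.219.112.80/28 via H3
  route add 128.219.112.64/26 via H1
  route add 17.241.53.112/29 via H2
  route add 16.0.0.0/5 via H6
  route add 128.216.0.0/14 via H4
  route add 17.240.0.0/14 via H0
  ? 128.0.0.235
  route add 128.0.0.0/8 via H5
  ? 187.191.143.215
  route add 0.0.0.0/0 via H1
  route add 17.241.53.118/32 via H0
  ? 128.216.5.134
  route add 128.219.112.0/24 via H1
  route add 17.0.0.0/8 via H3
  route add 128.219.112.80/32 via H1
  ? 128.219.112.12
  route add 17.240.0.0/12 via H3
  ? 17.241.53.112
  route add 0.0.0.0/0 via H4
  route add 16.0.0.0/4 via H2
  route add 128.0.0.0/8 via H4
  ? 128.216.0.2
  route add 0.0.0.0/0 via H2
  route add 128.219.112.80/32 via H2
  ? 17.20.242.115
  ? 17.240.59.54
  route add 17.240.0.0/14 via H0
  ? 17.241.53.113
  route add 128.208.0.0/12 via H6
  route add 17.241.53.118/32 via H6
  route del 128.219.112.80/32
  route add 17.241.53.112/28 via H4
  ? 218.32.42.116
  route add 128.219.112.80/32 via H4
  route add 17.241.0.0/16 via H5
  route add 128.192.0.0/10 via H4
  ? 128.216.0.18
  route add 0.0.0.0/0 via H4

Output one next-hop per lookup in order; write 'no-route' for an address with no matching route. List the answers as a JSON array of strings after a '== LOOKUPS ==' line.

Process each operation:
  + 128.0.0.0/3 (H2) depth=3
  + 128.219.112.80/28 (H3) depth=28
  + 128.219.112.64/26 (H1) depth=26
  + 17.241.53.112/29 (H2) depth=29
  + 16.0.0.0/5 (H6) depth=5
  + 128.216.0.0/14 (H4) depth=14
  + 17.240.0.0/14 (H0) depth=14
  ? 128.0.0.235  path d0:-→d1:-→d2:-→d3:H2→d4:-→d5:-→d6:-→d7:-→d8:-  best=H2
  + 128.0.0.0/8 (H5) depth=8
  ? 187.191.143.215  path d0:-→d1:-→d2:-  best=no-route
  + 0.0.0.0/0 (H1) depth=0
  + 17.241.53.118/32 (H0) depth=32
  ? 128.216.5.134  path d0:H1→d1:-→d2:-→d3:H2→d4:-→d5:-→d6:-→d7:-→d8:H5→d9:-→d10:-→d11:-→d12:-→d13:-→d14:H4  best=H4
  + 128.219.112.0/24 (H1) depth=24
  + 17.0.0.0/8 (H3) depth=8
  + 128.219.112.80/32 (H1) depth=32
  ? 128.219.112.12  path d0:H1→d1:-→d2:-→d3:H2→d4:-→d5:-→d6:-→d7:-→d8:H5→d9:-→d10:-→d11:-→d12:-→d13:-→d14:H4→d15:-→d16:-→d17:-→d18:-→d19:-→d20:-→d21:-→d22:-→d23:-→d24:H1→d25:-  best=H1
  + 17.240.0.0/12 (H3) depth=12
  ? 17.241.53.112  path d0:H1→d1:-→d2:-→d3:-→d4:-→d5:H6→d6:-→d7:-→d8:H3→d9:-→d10:-→d11:-→d12:H3→d13:-→d14:H0→d15:-→d16:-→d17:-→d18:-→d19:-→d20:-→d21:-→d22:-→d23:-→d24:-→d25:-→d26:-→d27:-→d28:-→d29:H2  best=H2
  + 0.0.0.0/0 (H4) depth=0
  + 16.0.0.0/4 (H2) depth=4
  + 128.0.0.0/8 (H4) depth=8
  ? 128.216.0.2  path d0:H4→d1:-→d2:-→d3:H2→d4:-→d5:-→d6:-→d7:-→d8:H4→d9:-→d10:-→d11:-→d12:-→d13:-→d14:H4  best=H4
  + 0.0.0.0/0 (H2) depth=0
  + 128.219.112.80/32 (H2) depth=32
  ? 17.20.242.115  path d0:H2→d1:-→d2:-→d3:-→d4:H2→d5:H6→d6:-→d7:-→d8:H3  best=H3
  ? 17.240.59.54  path d0:H2→d1:-→d2:-→d3:-→d4:H2→d5:H6→d6:-→d7:-→d8:H3→d9:-→d10:-→d11:-→d12:H3→d13:-→d14:H0→d15:-  best=H0
  + 17.240.0.0/14 (H0) depth=14
  ? 17.241.53.113  path d0:H2→d1:-→d2:-→d3:-→d4:H2→d5:H6→d6:-→d7:-→d8:H3→d9:-→d10:-→d11:-→d12:H3→d13:-→d14:H0→d15:-→d16:-→d17:-→d18:-→d19:-→d20:-→d21:-→d22:-→d23:-→d24:-→d25:-→d26:-→d27:-→d28:-→d29:H2  best=H2
  + 128.208.0.0/12 (H6) depth=12
  + 17.241.53.118/32 (H6) depth=32
  - 128.219.112.80/32 clear@32
  + 17.241.53.112/28 (H4) depth=28
  ? 218.32.42.116  path d0:H2→d1:-  best=H2
  + 128.219.112.80/32 (H4) depth=32
  + 17.241.0.0/16 (H5) depth=16
  + 128.192.0.0/10 (H4) depth=10
  ? 128.216.0.18  path d0:H2→d1:-→d2:-→d3:H2→d4:-→d5:-→d6:-→d7:-→d8:H4→d9:-→d10:H4→d11:-→d12:H6→d13:-→d14:H4  best=H4
  + 0.0.0.0/0 (H4) depth=0

== LOOKUPS ==
["H2","no-route","H4","H1","H2","H4","H3","H0","H2","H2","H4"]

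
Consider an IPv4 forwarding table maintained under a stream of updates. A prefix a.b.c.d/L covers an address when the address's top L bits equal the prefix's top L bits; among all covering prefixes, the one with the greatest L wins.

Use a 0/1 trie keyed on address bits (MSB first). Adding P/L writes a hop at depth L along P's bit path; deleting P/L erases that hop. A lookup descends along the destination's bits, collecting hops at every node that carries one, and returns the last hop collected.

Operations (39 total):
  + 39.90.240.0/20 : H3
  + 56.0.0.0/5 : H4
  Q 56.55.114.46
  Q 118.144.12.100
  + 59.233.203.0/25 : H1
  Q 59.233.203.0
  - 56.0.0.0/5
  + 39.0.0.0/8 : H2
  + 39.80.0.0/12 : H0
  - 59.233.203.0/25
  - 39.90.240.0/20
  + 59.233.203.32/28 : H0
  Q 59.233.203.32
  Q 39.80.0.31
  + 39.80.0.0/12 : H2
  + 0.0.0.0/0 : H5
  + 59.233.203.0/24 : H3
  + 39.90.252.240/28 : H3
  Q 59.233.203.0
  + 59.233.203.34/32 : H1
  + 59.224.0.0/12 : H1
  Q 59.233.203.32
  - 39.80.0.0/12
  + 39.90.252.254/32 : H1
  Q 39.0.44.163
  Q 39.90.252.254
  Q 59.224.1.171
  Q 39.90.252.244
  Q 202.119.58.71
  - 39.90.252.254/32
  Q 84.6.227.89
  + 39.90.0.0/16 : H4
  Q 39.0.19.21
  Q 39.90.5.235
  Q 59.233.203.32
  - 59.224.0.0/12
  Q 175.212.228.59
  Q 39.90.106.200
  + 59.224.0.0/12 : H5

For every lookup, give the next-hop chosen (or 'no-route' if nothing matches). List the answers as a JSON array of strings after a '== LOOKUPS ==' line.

Apply in order:
  add 39.90.240.0/20 -> H3 at depth 20
  add 56.0.0.0/5 -> H4 at depth 5
  lookup 56.55.114.46: bits 00111 walk d0:-→d1:-→d2:-→d3:-→d4:-→d5:H4 -> H4
  lookup 118.144.12.100: bits 0 walk d0:-→d1:- -> no-route
  add 59.233.203.0/25 -> H1 at depth 25
  lookup 59.233.203.0: bits 0011101111101001110010110 walk d0:-→d1:-→d2:-→d3:-→d4:-→d5:H4→d6:-→d7:-→d8:-→d9:-→d10:-→d11:-→d12:-→d13:-→d14:-→d15:-→d16:-→d17:-→d18:-→d19:-→d20:-→d21:-→d22:-→d23:-→d24:-→d25:H1 -> H1
  - 56.0.0.0/5 clear@5
  add 39.0.0.0/8 -> H2 at depth 8
  add 39.80.0.0/12 -> H0 at depth 12
  - 59.233.203.0/25 clear@25
  - 39.90.240.0/20 clear@20
  add 59.233.203.32/28 -> H0 at depth 28
  lookup 59.233.203.32: bits 0011101111101001110010110010 walk d0:-→d1:-→d2:-→d3:-→d4:-→d5:-→d6:-→d7:-→d8:-→d9:-→d10:-→d11:-→d12:-→d13:-→d14:-→d15:-→d16:-→d17:-→d18:-→d19:-→d20:-→d21:-→d22:-→d23:-→d24:-→d25:-→d26:-→d27:-→d28:H0 -> H0
  lookup 39.80.0.31: bits 001001110101 walk d0:-→d1:-→d2:-→d3:-→d4:-→d5:-→d6:-→d7:-→d8:H2→d9:-→d10:-→d11:-→d12:H0 -> H0
  add 39.80.0.0/12 -> H2 at depth 12
  add 0.0.0.0/0 -> H5 at depth 0
  add 59.233.203.0/24 -> H3 at depth 24
  add 39.90.252.240/28 -> H3 at depth 28
  lookup 59.233.203.0: bits 00111011111010011100101100 walk d0:H5→d1:-→d2:-→d3:-→d4:-→d5:-→d6:-→d7:-→d8:-→d9:-→d10:-→d11:-→d12:-→d13:-→d14:-→d15:-→d16:-→d17:-→d18:-→d19:-→d20:-→d21:-→d22:-→d23:-→d24:H3→d25:-→d26:- -> H3
  add 59.233.203.34/32 -> H1 at depth 32
  add 59.224.0.0/12 -> H1 at depth 12
  lookup 59.233.203.32: bits 001110111110100111001011001000 walk d0:H5→d1:-→d2:-→d3:-→d4:-→d5:-→d6:-→d7:-→d8:-→d9:-→d10:-→d11:-→d12:H1→d13:-→d14:-→d15:-→d16:-→d17:-→d18:-→d19:-→d20:-→d21:-→d22:-→d23:-→d24:H3→d25:-→d26:-→d27:-→d28:H0→d29:-→d30:- -> H0
  - 39.80.0.0/12 clear@12
  add 39.90.252.254/32 -> H1 at depth 32
  lookup 39.0.44.163: bits 001001110 walk d0:H5→d1:-→d2:-→d3:-→d4:-→d5:-→d6:-→d7:-→d8:H2→d9:- -> H2
  lookup 39.90.252.254: bits 00100111010110101111110011111110 walk d0:H5→d1:-→d2:-→d3:-→d4:-→d5:-→d6:-→d7:-→d8:H2→d9:-→d10:-→d11:-→d12:-→d13:-→d14:-→d15:-→d16:-→d17:-→d18:-→d19:-→d20:-→d21:-→d22:-→d23:-→d24:-→d25:-→d26:-→d27:-→d28:H3→d29:-→d30:-→d31:-→d32:H1 -> H1
  lookup 59.224.1.171: bits 001110111110 walk d0:H5→d1:-→d2:-→d3:-→d4:-→d5:-→d6:-→d7:-→d8:-→d9:-→d10:-→d11:-→d12:H1 -> H1
  lookup 39.90.252.244: bits 0010011101011010111111001111 walk d0:H5→d1:-→d2:-→d3:-→d4:-→d5:-→d6:-→d7:-→d8:H2→d9:-→d10:-→d11:-→d12:-→d13:-→d14:-→d15:-→d16:-→d17:-→d18:-→d19:-→d20:-→d21:-→d22:-→d23:-→d24:-→d25:-→d26:-→d27:-→d28:H3 -> H3
  lookup 202.119.58.71: bits ε walk d0:H5 -> H5
  - 39.90.252.254/32 clear@32
  lookup 84.6.227.89: bits 0 walk d0:H5→d1:- -> H5
  add 39.90.0.0/16 -> H4 at depth 16
  lookup 39.0.19.21: bits 001001110 walk d0:H5→d1:-→d2:-→d3:-→d4:-→d5:-→d6:-→d7:-→d8:H2→d9:- -> H2
  lookup 39.90.5.235: bits 0010011101011010 walk d0:H5→d1:-→d2:-→d3:-→d4:-→d5:-→d6:-→d7:-→d8:H2→d9:-→d10:-→d11:-→d12:-→d13:-→d14:-→d15:-→d16:H4 -> H4
  lookup 59.233.203.32: bits 001110111110100111001011001000 walk d0:H5→d1:-→d2:-→d3:-→d4:-→d5:-→d6:-→d7:-→d8:-→d9:-→d10:-→d11:-→d12:H1→d13:-→d14:-→d15:-→d16:-→d17:-→d18:-→d19:-→d20:-→d21:-→d22:-→d23:-→d24:H3→d25:-→d26:-→d27:-→d28:H0→d29:-→d30:- -> H0
  - 59.224.0.0/12 clear@12
  lookup 175.212.228.59: bits ε walk d0:H5 -> H5
  lookup 39.90.106.200: bits 0010011101011010 walk d0:H5→d1:-→d2:-→d3:-→d4:-→d5:-→d6:-→d7:-→d8:H2→d9:-→d10:-→d11:-→d12:-→d13:-→d14:-→d15:-→d16:H4 -> H4
  add 59.224.0.0/12 -> H5 at depth 12

== LOOKUPS ==
["H4","no-route","H1","H0","H0","H3","H0","H2","H1","H1","H3","H5","H5","H2","H4","H0","H5","H4"]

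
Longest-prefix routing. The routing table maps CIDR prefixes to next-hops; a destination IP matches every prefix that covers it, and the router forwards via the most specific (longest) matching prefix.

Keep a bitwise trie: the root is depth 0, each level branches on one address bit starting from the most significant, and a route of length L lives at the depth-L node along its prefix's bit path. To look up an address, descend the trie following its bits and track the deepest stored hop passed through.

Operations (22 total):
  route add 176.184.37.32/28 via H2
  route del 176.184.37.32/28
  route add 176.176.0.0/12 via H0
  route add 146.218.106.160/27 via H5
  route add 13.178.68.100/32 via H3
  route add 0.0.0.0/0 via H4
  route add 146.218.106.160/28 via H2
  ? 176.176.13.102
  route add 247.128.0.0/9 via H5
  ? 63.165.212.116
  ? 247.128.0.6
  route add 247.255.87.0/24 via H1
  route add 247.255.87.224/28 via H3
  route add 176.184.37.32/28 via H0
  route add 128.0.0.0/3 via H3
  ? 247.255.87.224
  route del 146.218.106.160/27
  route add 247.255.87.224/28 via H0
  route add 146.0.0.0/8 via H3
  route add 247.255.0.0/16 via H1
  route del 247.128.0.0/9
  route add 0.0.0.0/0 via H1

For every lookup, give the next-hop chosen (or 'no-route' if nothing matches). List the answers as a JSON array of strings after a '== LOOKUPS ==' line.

Process each operation:
  add 176.184.37.32/28 -> H2 at depth 28
  del 176.184.37.32/28 (clear depth 28)
  add 176.176.0.0/12 -> H0 at depth 12
  add 146.218.106.160/27 -> H5 at depth 27
  add 13.178.68.100/32 -> H3 at depth 32
  add 0.0.0.0/0 -> H4 at depth 0
  add 146.218.106.160/28 -> H2 at depth 28
  ? 176.176.13.102  path d0:H4→d1:-→d2:-→d3:-→d4:-→d5:-→d6:-→d7:-→d8:-→d9:-→d10:-→d11:-→d12:H0  best=H0
  add 247.128.0.0/9 -> H5 at depth 9
  ? 63.165.212.116  path d0:H4→d1:-→d2:-  best=H4
  ? 247.128.0.6  path d0:H4→d1:-→d2:-→d3:-→d4:-→d5:-→d6:-→d7:-→d8:-→d9:H5  best=H5
  add 247.255.87.0/24 -> H1 at depth 24
  add 247.255.87.224/28 -> H3 at depth 28
  add 176.184.37.32/28 -> H0 at depth 28
  add 128.0.0.0/3 -> H3 at depth 3
  ? 247.255.87.224  path d0:H4→d1:-→d2:-→d3:-→d4:-→d5:-→d6:-→d7:-→d8:-→d9:H5→d10:-→d11:-→d12:-→d13:-→d14:-→d15:-→d16:-→d17:-→d18:-→d19:-→d20:-→d21:-→d22:-→d23:-→d24:H1→d25:-→d26:-→d27:-→d28:H3  best=H3
  del 146.218.106.160/27 (clear depth 27)
  add 247.255.87.224/28 -> H0 at depth 28
  add 146.0.0.0/8 -> H3 at depth 8
  add 247.255.0.0/16 -> H1 at depth 16
  del 247.128.0.0/9 (clear depth 9)
  add 0.0.0.0/0 -> H1 at depth 0

== LOOKUPS ==
["H0","H4","H5","H3"]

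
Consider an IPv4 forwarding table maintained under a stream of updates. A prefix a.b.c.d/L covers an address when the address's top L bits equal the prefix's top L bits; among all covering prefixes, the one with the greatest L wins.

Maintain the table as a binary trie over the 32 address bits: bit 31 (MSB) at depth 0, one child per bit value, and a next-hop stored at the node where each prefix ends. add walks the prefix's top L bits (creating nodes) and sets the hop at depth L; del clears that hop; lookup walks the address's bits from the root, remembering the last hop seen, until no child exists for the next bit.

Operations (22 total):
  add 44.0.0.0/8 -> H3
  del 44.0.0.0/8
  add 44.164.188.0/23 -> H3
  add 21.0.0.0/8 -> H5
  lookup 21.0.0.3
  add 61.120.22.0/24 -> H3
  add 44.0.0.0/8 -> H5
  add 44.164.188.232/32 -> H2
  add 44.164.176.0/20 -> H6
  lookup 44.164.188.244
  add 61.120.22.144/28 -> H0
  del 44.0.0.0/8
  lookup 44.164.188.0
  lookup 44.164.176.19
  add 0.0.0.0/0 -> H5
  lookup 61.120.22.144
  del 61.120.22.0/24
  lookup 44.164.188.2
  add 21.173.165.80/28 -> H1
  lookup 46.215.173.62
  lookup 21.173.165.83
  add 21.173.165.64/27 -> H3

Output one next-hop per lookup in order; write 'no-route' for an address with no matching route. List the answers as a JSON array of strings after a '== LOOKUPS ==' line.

Process each operation:
  add 44.0.0.0/8 -> H3 at depth 8
  - 44.0.0.0/8 clear@8
  add 44.164.188.0/23 -> H3 at depth 23
  add 21.0.0.0/8 -> H5 at depth 8
  Q 21.0.0.3: descend 00010101 ; hops seen [H5] ; pick H5
  add 61.120.22.0/24 -> H3 at depth 24
  add 44.0.0.0/8 -> H5 at depth 8
  add 44.164.188.232/32 -> H2 at depth 32
  add 44.164.176.0/20 -> H6 at depth 20
  Q 44.164.188.244: descend 001011001010010010111100111 ; hops seen [H5,H6,H3] ; pick H3
  add 61.120.22.144/28 -> H0 at depth 28
  - 44.0.0.0/8 clear@8
  Q 44.164.188.0: descend 001011001010010010111100 ; hops seen [H6,H3] ; pick H3
  Q 44.164.176.19: descend 00101100101001001011 ; hops seen [H6] ; pick H6
  add 0.0.0.0/0 -> H5 at depth 0
  Q 61.120.22.144: descend 0011110101111000000101101001 ; hops seen [H5,H3,H0] ; pick H0
  - 61.120.22.0/24 clear@24
  Q 44.164.188.2: descend 001011001010010010111100 ; hops seen [H5,H6,H3] ; pick H3
  add 21.173.165.80/28 -> H1 at depth 28
  Q 46.215.173.62: descend 001011 ; hops seen [H5] ; pick H5
  Q 21.173.165.83: descend 0001010110101101101001010101 ; hops seen [H5,H5,H1] ; pick H1
  add 21.173.165.64/27 -> H3 at depth 27

== LOOKUPS ==
["H5","H3","H3","H6","H0","H3","H5","H1"]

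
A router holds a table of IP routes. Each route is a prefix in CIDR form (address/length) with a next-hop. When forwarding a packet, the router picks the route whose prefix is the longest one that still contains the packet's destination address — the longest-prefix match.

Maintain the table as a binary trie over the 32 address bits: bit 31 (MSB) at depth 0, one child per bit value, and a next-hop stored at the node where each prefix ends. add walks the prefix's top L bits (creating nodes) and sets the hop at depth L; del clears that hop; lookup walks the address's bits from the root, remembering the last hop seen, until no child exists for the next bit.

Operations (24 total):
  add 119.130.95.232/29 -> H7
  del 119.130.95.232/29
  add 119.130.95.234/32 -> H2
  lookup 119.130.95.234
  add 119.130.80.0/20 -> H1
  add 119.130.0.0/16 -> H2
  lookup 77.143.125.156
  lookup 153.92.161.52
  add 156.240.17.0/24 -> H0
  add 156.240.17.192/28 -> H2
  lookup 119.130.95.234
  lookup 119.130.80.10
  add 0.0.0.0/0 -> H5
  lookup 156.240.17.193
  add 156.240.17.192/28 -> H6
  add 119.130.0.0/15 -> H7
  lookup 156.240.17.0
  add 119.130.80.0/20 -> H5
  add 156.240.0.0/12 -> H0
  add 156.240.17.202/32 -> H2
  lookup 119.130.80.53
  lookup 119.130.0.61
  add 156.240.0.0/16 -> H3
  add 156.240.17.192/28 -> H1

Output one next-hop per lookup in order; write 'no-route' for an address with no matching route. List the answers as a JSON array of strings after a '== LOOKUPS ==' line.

Process each operation:
  add 119.130.95.232/29 -> H7 at depth 29
  del 119.130.95.232/29 (clear depth 29)
  add 119.130.95.234/32 -> H2 at depth 32
  ? 119.130.95.234  path d0:-→d1:-→d2:-→d3:-→d4:-→d5:-→d6:-→d7:-→d8:-→d9:-→d10:-→d11:-→d12:-→d13:-→d14:-→d15:-→d16:-→d17:-→d18:-→d19:-→d20:-→d21:-→d22:-→d23:-→d24:-→d25:-→d26:-→d27:-→d28:-→d29:-→d30:-→d31:-→d32:H2  best=H2
  add 119.130.80.0/20 -> H1 at depth 20
  add 119.130.0.0/16 -> H2 at depth 16
  ? 77.143.125.156  path d0:-→d1:-→d2:-  best=no-route
  ? 153.92.161.52  path d0:-  best=no-route
  add 156.240.17.0/24 -> H0 at depth 24
  add 156.240.17.192/28 -> H2 at depth 28
  ? 119.130.95.234  path d0:-→d1:-→d2:-→d3:-→d4:-→d5:-→d6:-→d7:-→d8:-→d9:-→d10:-→d11:-→d12:-→d13:-→d14:-→d15:-→d16:H2→d17:-→d18:-→d19:-→d20:H1→d21:-→d22:-→d23:-→d24:-→d25:-→d26:-→d27:-→d28:-→d29:-→d30:-→d31:-→d32:H2  best=H2
  ? 119.130.80.10  path d0:-→d1:-→d2:-→d3:-→d4:-→d5:-→d6:-→d7:-→d8:-→d9:-→d10:-→d11:-→d12:-→d13:-→d14:-→d15:-→d16:H2→d17:-→d18:-→d19:-→d20:H1  best=H1
  add 0.0.0.0/0 -> H5 at depth 0
  ? 156.240.17.193  path d0:H5→d1:-→d2:-→d3:-→d4:-→d5:-→d6:-→d7:-→d8:-→d9:-→d10:-→d11:-→d12:-→d13:-→d14:-→d15:-→d16:-→d17:-→d18:-→d19:-→d20:-→d21:-→d22:-→d23:-→d24:H0→d25:-→d26:-→d27:-→d28:H2  best=H2
  add 156.240.17.192/28 -> H6 at depth 28
  add 119.130.0.0/15 -> H7 at depth 15
  ? 156.240.17.0  path d0:H5→d1:-→d2:-→d3:-→d4:-→d5:-→d6:-→d7:-→d8:-→d9:-→d10:-→d11:-→d12:-→d13:-→d14:-→d15:-→d16:-→d17:-→d18:-→d19:-→d20:-→d21:-→d22:-→d23:-→d24:H0  best=H0
  add 119.130.80.0/20 -> H5 at depth 20
  add 156.240.0.0/12 -> H0 at depth 12
  add 156.240.17.202/32 -> H2 at depth 32
  ? 119.130.80.53  path d0:H5→d1:-→d2:-→d3:-→d4:-→d5:-→d6:-→d7:-→d8:-→d9:-→d10:-→d11:-→d12:-→d13:-→d14:-→d15:H7→d16:H2→d17:-→d18:-→d19:-→d20:H5  best=H5
  ? 119.130.0.61  path d0:H5→d1:-→d2:-→d3:-→d4:-→d5:-→d6:-→d7:-→d8:-→d9:-→d10:-→d11:-→d12:-→d13:-→d14:-→d15:H7→d16:H2→d17:-  best=H2
  add 156.240.0.0/16 -> H3 at depth 16
  add 156.240.17.192/28 -> H1 at depth 28

== LOOKUPS ==
["H2","no-route","no-route","H2","H1","H2","H0","H5","H2"]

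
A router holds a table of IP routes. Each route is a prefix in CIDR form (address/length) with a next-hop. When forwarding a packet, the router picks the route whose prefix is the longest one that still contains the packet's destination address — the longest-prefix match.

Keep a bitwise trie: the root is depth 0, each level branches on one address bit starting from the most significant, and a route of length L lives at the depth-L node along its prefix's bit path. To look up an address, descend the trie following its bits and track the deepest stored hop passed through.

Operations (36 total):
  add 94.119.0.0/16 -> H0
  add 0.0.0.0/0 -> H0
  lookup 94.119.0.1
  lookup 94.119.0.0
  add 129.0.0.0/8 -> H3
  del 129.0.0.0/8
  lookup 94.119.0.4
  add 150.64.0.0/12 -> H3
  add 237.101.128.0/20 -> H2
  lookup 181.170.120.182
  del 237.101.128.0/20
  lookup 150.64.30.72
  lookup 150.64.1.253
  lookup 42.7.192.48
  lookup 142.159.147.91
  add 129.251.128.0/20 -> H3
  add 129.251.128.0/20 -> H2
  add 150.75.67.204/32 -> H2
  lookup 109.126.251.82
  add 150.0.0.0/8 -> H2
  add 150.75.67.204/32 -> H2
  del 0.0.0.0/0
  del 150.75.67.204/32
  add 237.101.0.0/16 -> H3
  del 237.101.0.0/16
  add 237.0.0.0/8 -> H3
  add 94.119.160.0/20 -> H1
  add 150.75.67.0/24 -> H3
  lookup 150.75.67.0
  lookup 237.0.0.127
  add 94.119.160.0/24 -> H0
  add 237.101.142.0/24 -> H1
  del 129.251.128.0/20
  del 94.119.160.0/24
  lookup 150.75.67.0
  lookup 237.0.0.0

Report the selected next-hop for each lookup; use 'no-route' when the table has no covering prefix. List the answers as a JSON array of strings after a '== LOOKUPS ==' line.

Process each operation:
  add 94.119.0.0/16 -> H0 at depth 16
  add 0.0.0.0/0 -> H0 at depth 0
  Q 94.119.0.1: descend 0101111001110111 ; hops seen [H0,H0] ; pick H0
  Q 94.119.0.0: descend 0101111001110111 ; hops seen [H0,H0] ; pick H0
  add 129.0.0.0/8 -> H3 at depth 8
  - 129.0.0.0/8 clear@8
  Q 94.119.0.4: descend 0101111001110111 ; hops seen [H0,H0] ; pick H0
  add 150.64.0.0/12 -> H3 at depth 12
  add 237.101.128.0/20 -> H2 at depth 20
  Q 181.170.120.182: descend 10 ; hops seen [H0] ; pick H0
  - 237.101.128.0/20 clear@20
  Q 150.64.30.72: descend 100101100100 ; hops seen [H0,H3] ; pick H3
  Q 150.64.1.253: descend 100101100100 ; hops seen [H0,H3] ; pick H3
  Q 42.7.192.48: descend 0 ; hops seen [H0] ; pick H0
  Q 142.159.147.91: descend 1000 ; hops seen [H0] ; pick H0
  add 129.251.128.0/20 -> H3 at depth 20
  add 129.251.128.0/20 -> H2 at depth 20
  add 150.75.67.204/32 -> H2 at depth 32
  Q 109.126.251.82: descend 01 ; hops seen [H0] ; pick H0
  add 150.0.0.0/8 -> H2 at depth 8
  add 150.75.67.204/32 -> H2 at depth 32
  - 0.0.0.0/0 clear@0
  - 150.75.67.204/32 clear@32
  add 237.101.0.0/16 -> H3 at depth 16
  - 237.101.0.0/16 clear@16
  add 237.0.0.0/8 -> H3 at depth 8
  add 94.119.160.0/20 -> H1 at depth 20
  add 150.75.67.0/24 -> H3 at depth 24
  Q 150.75.67.0: descend 100101100100101101000011 ; hops seen [H2,H3,H3] ; pick H3
  Q 237.0.0.127: descend 111011010 ; hops seen [H3] ; pick H3
  add 94.119.160.0/24 -> H0 at depth 24
  add 237.101.142.0/24 -> H1 at depth 24
  - 129.251.128.0/20 clear@20
  - 94.119.160.0/24 clear@24
  Q 150.75.67.0: descend 100101100100101101000011 ; hops seen [H2,H3,H3] ; pick H3
  Q 237.0.0.0: descend 111011010 ; hops seen [H3] ; pick H3

== LOOKUPS ==
["H0","H0","H0","H0","H3","H3","H0","H0","H0","H3","H3","H3","H3"]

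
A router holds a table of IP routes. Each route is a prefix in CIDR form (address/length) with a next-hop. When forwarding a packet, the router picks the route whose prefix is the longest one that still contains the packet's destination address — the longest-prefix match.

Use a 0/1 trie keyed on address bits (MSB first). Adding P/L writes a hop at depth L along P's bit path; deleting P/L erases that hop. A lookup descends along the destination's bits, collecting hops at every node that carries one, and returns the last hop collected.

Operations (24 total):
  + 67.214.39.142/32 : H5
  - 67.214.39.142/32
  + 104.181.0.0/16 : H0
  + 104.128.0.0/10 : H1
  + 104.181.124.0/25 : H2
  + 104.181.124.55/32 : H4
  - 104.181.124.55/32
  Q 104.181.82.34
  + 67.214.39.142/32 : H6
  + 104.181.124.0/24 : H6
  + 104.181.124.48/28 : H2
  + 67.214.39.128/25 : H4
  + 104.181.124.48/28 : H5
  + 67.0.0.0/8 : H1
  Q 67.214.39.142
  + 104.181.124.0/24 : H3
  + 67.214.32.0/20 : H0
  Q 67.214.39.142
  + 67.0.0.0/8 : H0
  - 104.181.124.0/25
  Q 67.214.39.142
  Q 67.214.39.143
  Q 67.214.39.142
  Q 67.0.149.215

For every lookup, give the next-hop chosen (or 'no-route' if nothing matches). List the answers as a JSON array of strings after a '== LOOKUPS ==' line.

Trace:
  add 67.214.39.142/32 -> H5 at depth 32
  - 67.214.39.142/32 clear@32
  add 104.181.0.0/16 -> H0 at depth 16
  add 104.128.0.0/10 -> H1 at depth 10
  add 104.181.124.0/25 -> H2 at depth 25
  add 104.181.124.55/32 -> H4 at depth 32
  - 104.181.124.55/32 clear@32
  ? 104.181.82.34  path d0:-→d1:-→d2:-→d3:-→d4:-→d5:-→d6:-→d7:-→d8:-→d9:-→d10:H1→d11:-→d12:-→d13:-→d14:-→d15:-→d16:H0→d17:-→d18:-  best=H0
  add 67.214.39.142/32 -> H6 at depth 32
  add 104.181.124.0/24 -> H6 at depth 24
  add 104.181.124.48/28 -> H2 at depth 28
  add 67.214.39.128/25 -> H4 at depth 25
  add 104.181.124.48/28 -> H5 at depth 28
  add 67.0.0.0/8 -> H1 at depth 8
  ? 67.214.39.142  path d0:-→d1:-→d2:-→d3:-→d4:-→d5:-→d6:-→d7:-→d8:H1→d9:-→d10:-→d11:-→d12:-→d13:-→d14:-→d15:-→d16:-→d17:-→d18:-→d19:-→d20:-→d21:-→d22:-→d23:-→d24:-→d25:H4→d26:-→d27:-→d28:-→d29:-→d30:-→d31:-→d32:H6  best=H6
  add 104.181.124.0/24 -> H3 at depth 24
  add 67.214.32.0/20 -> H0 at depth 20
  ? 67.214.39.142  path d0:-→d1:-→d2:-→d3:-→d4:-→d5:-→d6:-→d7:-→d8:H1→d9:-→d10:-→d11:-→d12:-→d13:-→d14:-→d15:-→d16:-→d17:-→d18:-→d19:-→d20:H0→d21:-→d22:-→d23:-→d24:-→d25:H4→d26:-→d27:-→d28:-→d29:-→d30:-→d31:-→d32:H6  best=H6
  add 67.0.0.0/8 -> H0 at depth 8
  - 104.181.124.0/25 clear@25
  ? 67.214.39.142  path d0:-→d1:-→d2:-→d3:-→d4:-→d5:-→d6:-→d7:-→d8:H0→d9:-→d10:-→d11:-→d12:-→d13:-→d14:-→d15:-→d16:-→d17:-→d18:-→d19:-→d20:H0→d21:-→d22:-→d23:-→d24:-→d25:H4→d26:-→d27:-→d28:-→d29:-→d30:-→d31:-→d32:H6  best=H6
  ? 67.214.39.143  path d0:-→d1:-→d2:-→d3:-→d4:-→d5:-→d6:-→d7:-→d8:H0→d9:-→d10:-→d11:-→d12:-→d13:-→d14:-→d15:-→d16:-→d17:-→d18:-→d19:-→d20:H0→d21:-→d22:-→d23:-→d24:-→d25:H4→d26:-→d27:-→d28:-→d29:-→d30:-→d31:-  best=H4
  ? 67.214.39.142  path d0:-→d1:-→d2:-→d3:-→d4:-→d5:-→d6:-→d7:-→d8:H0→d9:-→d10:-→d11:-→d12:-→d13:-→d14:-→d15:-→d16:-→d17:-→d18:-→d19:-→d20:H0→d21:-→d22:-→d23:-→d24:-→d25:H4→d26:-→d27:-→d28:-→d29:-→d30:-→d31:-→d32:H6  best=H6
  ? 67.0.149.215  path d0:-→d1:-→d2:-→d3:-→d4:-→d5:-→d6:-→d7:-→d8:H0  best=H0

== LOOKUPS ==
["H0","H6","H6","H6","H4","H6","H0"]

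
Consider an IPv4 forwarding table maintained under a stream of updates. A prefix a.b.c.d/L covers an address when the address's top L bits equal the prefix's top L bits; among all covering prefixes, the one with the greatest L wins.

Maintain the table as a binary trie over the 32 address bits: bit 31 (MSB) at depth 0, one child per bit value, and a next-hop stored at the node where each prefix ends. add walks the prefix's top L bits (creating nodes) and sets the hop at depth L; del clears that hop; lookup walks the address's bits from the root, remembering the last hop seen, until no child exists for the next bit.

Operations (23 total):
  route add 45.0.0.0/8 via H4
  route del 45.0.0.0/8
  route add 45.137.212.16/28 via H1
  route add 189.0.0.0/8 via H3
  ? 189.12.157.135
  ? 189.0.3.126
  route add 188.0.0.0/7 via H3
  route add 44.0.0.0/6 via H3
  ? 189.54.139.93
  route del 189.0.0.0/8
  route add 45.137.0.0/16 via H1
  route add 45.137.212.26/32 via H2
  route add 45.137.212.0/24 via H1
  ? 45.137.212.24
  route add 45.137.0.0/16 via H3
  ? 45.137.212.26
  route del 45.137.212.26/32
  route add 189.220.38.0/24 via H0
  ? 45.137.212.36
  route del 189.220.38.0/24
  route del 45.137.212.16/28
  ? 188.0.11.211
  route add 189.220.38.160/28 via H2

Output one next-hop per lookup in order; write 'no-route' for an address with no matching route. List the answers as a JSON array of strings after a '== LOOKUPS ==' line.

Trace:
  add 45.0.0.0/8 -> H4 at depth 8
  del 45.0.0.0/8 (clear depth 8)
  add 45.137.212.16/28 -> H1 at depth 28
  add 189.0.0.0/8 -> H3 at depth 8
  lookup 189.12.157.135: bits 10111101 walk d0:-→d1:-→d2:-→d3:-→d4:-→d5:-→d6:-→d7:-→d8:H3 -> H3
  lookup 189.0.3.126: bits 10111101 walk d0:-→d1:-→d2:-→d3:-→d4:-→d5:-→d6:-→d7:-→d8:H3 -> H3
  add 188.0.0.0/7 -> H3 at depth 7
  add 44.0.0.0/6 -> H3 at depth 6
  lookup 189.54.139.93: bits 10111101 walk d0:-→d1:-→d2:-→d3:-→d4:-→d5:-→d6:-→d7:H3→d8:H3 -> H3
  del 189.0.0.0/8 (clear depth 8)
  add 45.137.0.0/16 -> H1 at depth 16
  add 45.137.212.26/32 -> H2 at depth 32
  add 45.137.212.0/24 -> H1 at depth 24
  lookup 45.137.212.24: bits 001011011000100111010100000110 walk d0:-→d1:-→d2:-→d3:-→d4:-→d5:-→d6:H3→d7:-→d8:-→d9:-→d10:-→d11:-→d12:-→d13:-→d14:-→d15:-→d16:H1→d17:-→d18:-→d19:-→d20:-→d21:-→d22:-→d23:-→d24:H1→d25:-→d26:-→d27:-→d28:H1→d29:-→d30:- -> H1
  add 45.137.0.0/16 -> H3 at depth 16
  lookup 45.137.212.26: bits 00101101100010011101010000011010 walk d0:-→d1:-→d2:-→d3:-→d4:-→d5:-→d6:H3→d7:-→d8:-→d9:-→d10:-→d11:-→d12:-→d13:-→d14:-→d15:-→d16:H3→d17:-→d18:-→d19:-→d20:-→d21:-→d22:-→d23:-→d24:H1→d25:-→d26:-→d27:-→d28:H1→d29:-→d30:-→d31:-→d32:H2 -> H2
  del 45.137.212.26/32 (clear depth 32)
  add 189.220.38.0/24 -> H0 at depth 24
  lookup 45.137.212.36: bits 00101101100010011101010000 walk d0:-→d1:-→d2:-→d3:-→d4:-→d5:-→d6:H3→d7:-→d8:-→d9:-→d10:-→d11:-→d12:-→d13:-→d14:-→d15:-→d16:H3→d17:-→d18:-→d19:-→d20:-→d21:-→d22:-→d23:-→d24:H1→d25:-→d26:- -> H1
  del 189.220.38.0/24 (clear depth 24)
  del 45.137.212.16/28 (clear depth 28)
  lookup 188.0.11.211: bits 1011110 walk d0:-→d1:-→d2:-→d3:-→d4:-→d5:-→d6:-→d7:H3 -> H3
  add 189.220.38.160/28 -> H2 at depth 28

== LOOKUPS ==
["H3","H3","H3","H1","H2","H1","H3"]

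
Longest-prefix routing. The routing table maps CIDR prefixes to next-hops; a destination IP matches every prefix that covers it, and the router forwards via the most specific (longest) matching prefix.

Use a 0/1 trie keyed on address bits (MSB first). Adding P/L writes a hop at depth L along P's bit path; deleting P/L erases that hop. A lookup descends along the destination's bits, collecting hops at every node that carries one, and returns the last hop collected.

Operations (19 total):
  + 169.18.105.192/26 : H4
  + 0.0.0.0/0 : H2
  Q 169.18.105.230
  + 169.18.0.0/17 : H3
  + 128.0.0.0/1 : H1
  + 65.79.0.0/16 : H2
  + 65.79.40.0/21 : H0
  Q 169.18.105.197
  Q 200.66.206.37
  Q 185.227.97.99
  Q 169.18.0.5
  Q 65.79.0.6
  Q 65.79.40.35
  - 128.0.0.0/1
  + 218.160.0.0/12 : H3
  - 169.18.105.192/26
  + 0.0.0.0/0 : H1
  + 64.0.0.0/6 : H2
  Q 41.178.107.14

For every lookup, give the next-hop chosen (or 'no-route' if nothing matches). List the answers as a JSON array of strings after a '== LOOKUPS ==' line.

Trace:
  add 169.18.105.192/26 -> H4 at depth 26
  add 0.0.0.0/0 -> H2 at depth 0
  Q 169.18.105.230: descend 10101001000100100110100111 ; hops seen [H2,H4] ; pick H4
  add 169.18.0.0/17 -> H3 at depth 17
  add 128.0.0.0/1 -> H1 at depth 1
  add 65.79.0.0/16 -> H2 at depth 16
  add 65.79.40.0/21 -> H0 at depth 21
  Q 169.18.105.197: descend 10101001000100100110100111 ; hops seen [H2,H1,H3,H4] ; pick H4
  Q 200.66.206.37: descend 1 ; hops seen [H2,H1] ; pick H1
  Q 185.227.97.99: descend 101 ; hops seen [H2,H1] ; pick H1
  Q 169.18.0.5: descend 10101001000100100 ; hops seen [H2,H1,H3] ; pick H3
  Q 65.79.0.6: descend 010000010100111100 ; hops seen [H2,H2] ; pick H2
  Q 65.79.40.35: descend 010000010100111100101 ; hops seen [H2,H2,H0] ; pick H0
  - 128.0.0.0/1 clear@1
  add 218.160.0.0/12 -> H3 at depth 12
  - 169.18.105.192/26 clear@26
  add 0.0.0.0/0 -> H1 at depth 0
  add 64.0.0.0/6 -> H2 at depth 6
  Q 41.178.107.14: descend 0 ; hops seen [H1] ; pick H1

== LOOKUPS ==
["H4","H4","H1","H1","H3","H2","H0","H1"]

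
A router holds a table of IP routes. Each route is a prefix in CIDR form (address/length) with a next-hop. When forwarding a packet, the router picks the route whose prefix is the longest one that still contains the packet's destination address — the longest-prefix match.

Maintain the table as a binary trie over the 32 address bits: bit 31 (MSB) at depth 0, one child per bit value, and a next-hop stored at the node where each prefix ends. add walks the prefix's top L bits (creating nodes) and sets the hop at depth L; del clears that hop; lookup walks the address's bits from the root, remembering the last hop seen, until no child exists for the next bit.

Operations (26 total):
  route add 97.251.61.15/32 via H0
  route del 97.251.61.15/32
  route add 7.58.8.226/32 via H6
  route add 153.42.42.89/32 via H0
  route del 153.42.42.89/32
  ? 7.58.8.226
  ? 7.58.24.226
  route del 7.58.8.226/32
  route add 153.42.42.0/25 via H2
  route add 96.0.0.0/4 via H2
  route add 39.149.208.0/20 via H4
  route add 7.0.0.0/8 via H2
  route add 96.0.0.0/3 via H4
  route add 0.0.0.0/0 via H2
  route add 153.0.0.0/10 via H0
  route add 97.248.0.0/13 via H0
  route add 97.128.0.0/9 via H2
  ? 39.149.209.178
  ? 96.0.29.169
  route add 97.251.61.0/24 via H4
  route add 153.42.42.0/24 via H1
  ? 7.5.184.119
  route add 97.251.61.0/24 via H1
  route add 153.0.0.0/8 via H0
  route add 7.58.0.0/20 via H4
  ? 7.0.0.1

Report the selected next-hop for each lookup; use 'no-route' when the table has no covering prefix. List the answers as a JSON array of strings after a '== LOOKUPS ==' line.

Process each operation:
  + 97.251.61.15/32 (H0) depth=32
  - 97.251.61.15/32 clear@32
  + 7.58.8.226/32 (H6) depth=32
  + 153.42.42.89/32 (H0) depth=32
  - 153.42.42.89/32 clear@32
  Q 7.58.8.226: descend 00000111001110100000100011100010 ; hops seen [H6] ; pick H6
  Q 7.58.24.226: descend 0000011100111010000 ; hops seen [∅] ; pick no-route
  - 7.58.8.226/32 clear@32
  + 153.42.42.0/25 (H2) depth=25
  + 96.0.0.0/4 (H2) depth=4
  + 39.149.208.0/20 (H4) depth=20
  + 7.0.0.0/8 (H2) depth=8
  + 96.0.0.0/3 (H4) depth=3
  + 0.0.0.0/0 (H2) depth=0
  + 153.0.0.0/10 (H0) depth=10
  + 97.248.0.0/13 (H0) depth=13
  + 97.128.0.0/9 (H2) depth=9
  Q 39.149.209.178: descend 00100111100101011101 ; hops seen [H2,H4] ; pick H4
  Q 96.0.29.169: descend 0110000 ; hops seen [H2,H4,H2] ; pick H2
  + 97.251.61.0/24 (H4) depth=24
  + 153.42.42.0/24 (H1) depth=24
  Q 7.5.184.119: descend 0000011100 ; hops seen [H2,H2] ; pick H2
  + 97.251.61.0/24 (H1) depth=24
  + 153.0.0.0/8 (H0) depth=8
  + 7.58.0.0/20 (H4) depth=20
  Q 7.0.0.1: descend 0000011100 ; hops seen [H2,H2] ; pick H2

== LOOKUPS ==
["H6","no-route","H4","H2","H2","H2"]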